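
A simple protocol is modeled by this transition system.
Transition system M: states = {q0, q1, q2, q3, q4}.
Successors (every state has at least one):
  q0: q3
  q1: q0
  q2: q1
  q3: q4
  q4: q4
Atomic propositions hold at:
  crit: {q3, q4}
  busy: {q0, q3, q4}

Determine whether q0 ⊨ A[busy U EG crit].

EG crit: greatest fixpoint, start Z0 = {q3, q4}, keep only states in Sat with some successor in Z. Already a fixed point.
Sat(EG crit) = {q3, q4}
A[busy U EG crit]: least fixpoint, start Z0 = Sat(EG crit) = {q3, q4}, add states in Sat(busy) with every successor in Z. Z1 = {q0, q3, q4}; fixed.
Sat(A[busy U EG crit]) = {q0, q3, q4}
q0 ∈ Sat(A[busy U EG crit]) = {q0, q3, q4}, so the formula holds at q0.

Yes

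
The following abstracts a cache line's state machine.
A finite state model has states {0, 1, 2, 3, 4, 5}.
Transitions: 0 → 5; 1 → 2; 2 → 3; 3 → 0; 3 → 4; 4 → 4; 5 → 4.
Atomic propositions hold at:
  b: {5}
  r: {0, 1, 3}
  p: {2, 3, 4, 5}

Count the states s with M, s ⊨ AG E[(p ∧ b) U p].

2

Sat(p ∧ b) = {5}
E[(p ∧ b) U p]: least fixpoint, start Z0 = Sat(p) = {2, 3, 4, 5}, add states in Sat(p ∧ b) with some successor in Z. Already a fixed point.
Sat(E[(p ∧ b) U p]) = {2, 3, 4, 5}
AG E[(p ∧ b) U p]: greatest fixpoint, start Z0 = {2, 3, 4, 5}, keep only states in Sat with every successor in Z. Z1 = {2, 4, 5}; Z2 = {4, 5}; fixed.
Sat(AG E[(p ∧ b) U p]) = {4, 5}
|Sat(AG E[(p ∧ b) U p])| = |{4, 5}| = 2.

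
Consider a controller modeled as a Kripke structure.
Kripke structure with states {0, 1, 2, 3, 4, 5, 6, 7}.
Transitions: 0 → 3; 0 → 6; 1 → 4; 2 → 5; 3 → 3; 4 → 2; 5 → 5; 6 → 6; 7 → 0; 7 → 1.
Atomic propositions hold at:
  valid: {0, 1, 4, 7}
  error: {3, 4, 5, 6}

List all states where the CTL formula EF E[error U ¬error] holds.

Sat(¬error) = {0, 1, 2, 7}
E[error U ¬error]: least fixpoint, start Z0 = Sat(¬error) = {0, 1, 2, 7}, add states in Sat(error) with some successor in Z. Z1 = {0, 1, 2, 4, 7}; fixed.
Sat(E[error U ¬error]) = {0, 1, 2, 4, 7}
EF E[error U ¬error]: least fixpoint, start Z0 = {0, 1, 2, 4, 7}, add states with some successor in Z. Already a fixed point.
Sat(EF E[error U ¬error]) = {0, 1, 2, 4, 7}

{0, 1, 2, 4, 7}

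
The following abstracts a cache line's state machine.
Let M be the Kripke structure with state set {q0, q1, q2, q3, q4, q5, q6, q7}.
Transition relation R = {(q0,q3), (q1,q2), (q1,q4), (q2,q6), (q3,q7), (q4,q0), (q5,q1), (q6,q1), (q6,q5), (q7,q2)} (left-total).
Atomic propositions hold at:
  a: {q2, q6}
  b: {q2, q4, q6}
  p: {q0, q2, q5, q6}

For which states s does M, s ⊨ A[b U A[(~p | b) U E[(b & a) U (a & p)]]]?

Sat(~p) = {q1, q3, q4, q7}
Sat(~p | b) = {q1, q2, q3, q4, q6, q7}
Sat(b & a) = {q2, q6}
Sat(a & p) = {q2, q6}
E[(b & a) U (a & p)]: least fixpoint, start Z0 = Sat((a & p)) = {q2, q6}, add states in Sat(b & a) with some successor in Z. Already a fixed point.
Sat(E[(b & a) U (a & p)]) = {q2, q6}
A[(~p | b) U E[(b & a) U (a & p)]]: least fixpoint, start Z0 = Sat(E[(b & a) U (a & p)]) = {q2, q6}, add states in Sat(~p | b) with every successor in Z. Z1 = {q2, q6, q7}; Z2 = {q2, q3, q6, q7}; fixed.
Sat(A[(~p | b) U E[(b & a) U (a & p)]]) = {q2, q3, q6, q7}
A[b U A[(~p | b) U E[(b & a) U (a & p)]]]: least fixpoint, start Z0 = Sat(A[(~p | b) U E[(b & a) U (a & p)]]) = {q2, q3, q6, q7}, add states in Sat(b) with every successor in Z. Already a fixed point.
Sat(A[b U A[(~p | b) U E[(b & a) U (a & p)]]]) = {q2, q3, q6, q7}

{q2, q3, q6, q7}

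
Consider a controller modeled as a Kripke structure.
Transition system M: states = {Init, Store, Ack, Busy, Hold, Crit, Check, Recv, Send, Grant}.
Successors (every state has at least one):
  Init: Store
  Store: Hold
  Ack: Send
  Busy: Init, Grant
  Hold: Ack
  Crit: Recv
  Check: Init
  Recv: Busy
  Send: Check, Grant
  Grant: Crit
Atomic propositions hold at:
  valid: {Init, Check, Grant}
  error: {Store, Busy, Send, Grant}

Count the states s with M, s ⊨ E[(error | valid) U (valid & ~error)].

Sat(error | valid) = {Init, Store, Busy, Check, Send, Grant}
Sat(~error) = {Init, Ack, Hold, Crit, Check, Recv}
Sat(valid & ~error) = {Init, Check}
E[(error | valid) U (valid & ~error)]: least fixpoint, start Z0 = Sat((valid & ~error)) = {Init, Check}, add states in Sat(error | valid) with some successor in Z. Z1 = {Init, Busy, Check, Send}; fixed.
Sat(E[(error | valid) U (valid & ~error)]) = {Init, Busy, Check, Send}
|Sat(E[(error | valid) U (valid & ~error)])| = |{Init, Busy, Check, Send}| = 4.

4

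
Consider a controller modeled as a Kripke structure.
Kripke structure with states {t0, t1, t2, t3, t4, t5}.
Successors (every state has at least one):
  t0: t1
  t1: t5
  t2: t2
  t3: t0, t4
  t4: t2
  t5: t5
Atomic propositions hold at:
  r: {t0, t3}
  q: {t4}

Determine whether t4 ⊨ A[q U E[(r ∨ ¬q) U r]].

Sat(¬q) = {t0, t1, t2, t3, t5}
Sat(r ∨ ¬q) = {t0, t1, t2, t3, t5}
E[(r ∨ ¬q) U r]: least fixpoint, start Z0 = Sat(r) = {t0, t3}, add states in Sat(r ∨ ¬q) with some successor in Z. Already a fixed point.
Sat(E[(r ∨ ¬q) U r]) = {t0, t3}
A[q U E[(r ∨ ¬q) U r]]: least fixpoint, start Z0 = Sat(E[(r ∨ ¬q) U r]) = {t0, t3}, add states in Sat(q) with every successor in Z. Already a fixed point.
Sat(A[q U E[(r ∨ ¬q) U r]]) = {t0, t3}
t4 ∉ Sat(A[q U E[(r ∨ ¬q) U r]]) = {t0, t3}, so the formula does not hold at t4.

No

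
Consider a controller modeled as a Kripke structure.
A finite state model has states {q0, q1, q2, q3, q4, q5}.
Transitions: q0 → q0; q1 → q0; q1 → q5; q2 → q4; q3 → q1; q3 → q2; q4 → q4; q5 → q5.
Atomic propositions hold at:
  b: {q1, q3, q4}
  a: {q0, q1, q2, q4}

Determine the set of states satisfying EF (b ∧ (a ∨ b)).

{q1, q2, q3, q4}

Sat(a ∨ b) = {q0, q1, q2, q3, q4}
Sat(b ∧ (a ∨ b)) = {q1, q3, q4}
EF (b ∧ (a ∨ b)): least fixpoint, start Z0 = {q1, q3, q4}, add states with some successor in Z. Z1 = {q1, q2, q3, q4}; fixed.
Sat(EF (b ∧ (a ∨ b))) = {q1, q2, q3, q4}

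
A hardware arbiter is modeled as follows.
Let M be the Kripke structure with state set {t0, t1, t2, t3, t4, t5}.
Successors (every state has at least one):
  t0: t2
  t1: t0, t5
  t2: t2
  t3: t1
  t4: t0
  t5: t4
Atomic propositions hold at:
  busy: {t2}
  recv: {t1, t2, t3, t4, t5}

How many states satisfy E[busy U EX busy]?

2

Sat(EX busy) = {s : some successor in {t2}} = {t0, t2}
E[busy U EX busy]: least fixpoint, start Z0 = Sat(EX busy) = {t0, t2}, add states in Sat(busy) with some successor in Z. Already a fixed point.
Sat(E[busy U EX busy]) = {t0, t2}
|Sat(E[busy U EX busy])| = |{t0, t2}| = 2.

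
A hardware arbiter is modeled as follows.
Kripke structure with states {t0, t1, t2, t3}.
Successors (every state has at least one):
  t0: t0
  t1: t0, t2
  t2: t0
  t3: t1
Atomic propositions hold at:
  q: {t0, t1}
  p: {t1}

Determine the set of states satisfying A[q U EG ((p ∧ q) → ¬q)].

Sat(p ∧ q) = {t1}
Sat(¬q) = {t2, t3}
Sat((p ∧ q) → ¬q) = {t0, t2, t3}
EG ((p ∧ q) → ¬q): greatest fixpoint, start Z0 = {t0, t2, t3}, keep only states in Sat with some successor in Z. Z1 = {t0, t2}; fixed.
Sat(EG ((p ∧ q) → ¬q)) = {t0, t2}
A[q U EG ((p ∧ q) → ¬q)]: least fixpoint, start Z0 = Sat(EG ((p ∧ q) → ¬q)) = {t0, t2}, add states in Sat(q) with every successor in Z. Z1 = {t0, t1, t2}; fixed.
Sat(A[q U EG ((p ∧ q) → ¬q)]) = {t0, t1, t2}

{t0, t1, t2}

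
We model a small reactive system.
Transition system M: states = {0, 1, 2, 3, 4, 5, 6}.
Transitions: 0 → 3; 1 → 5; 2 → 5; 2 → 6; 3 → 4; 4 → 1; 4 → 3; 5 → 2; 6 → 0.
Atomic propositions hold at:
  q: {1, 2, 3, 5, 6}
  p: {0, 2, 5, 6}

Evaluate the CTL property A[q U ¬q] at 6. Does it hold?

Sat(¬q) = {0, 4}
A[q U ¬q]: least fixpoint, start Z0 = Sat(¬q) = {0, 4}, add states in Sat(q) with every successor in Z. Z1 = {0, 3, 4, 6}; fixed.
Sat(A[q U ¬q]) = {0, 3, 4, 6}
6 ∈ Sat(A[q U ¬q]) = {0, 3, 4, 6}, so the formula holds at 6.

Yes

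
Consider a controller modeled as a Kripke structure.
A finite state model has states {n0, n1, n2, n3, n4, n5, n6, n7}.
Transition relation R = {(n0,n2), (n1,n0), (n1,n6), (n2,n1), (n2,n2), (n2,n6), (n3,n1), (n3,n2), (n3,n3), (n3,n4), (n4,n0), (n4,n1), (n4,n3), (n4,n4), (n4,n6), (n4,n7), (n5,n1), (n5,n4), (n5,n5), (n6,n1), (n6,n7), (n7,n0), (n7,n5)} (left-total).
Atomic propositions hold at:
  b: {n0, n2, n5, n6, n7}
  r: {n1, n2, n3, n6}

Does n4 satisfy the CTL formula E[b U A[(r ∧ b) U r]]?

Sat(r ∧ b) = {n2, n6}
A[(r ∧ b) U r]: least fixpoint, start Z0 = Sat(r) = {n1, n2, n3, n6}, add states in Sat(r ∧ b) with every successor in Z. Already a fixed point.
Sat(A[(r ∧ b) U r]) = {n1, n2, n3, n6}
E[b U A[(r ∧ b) U r]]: least fixpoint, start Z0 = Sat(A[(r ∧ b) U r]) = {n1, n2, n3, n6}, add states in Sat(b) with some successor in Z. Z1 = {n0, n1, n2, n3, n5, n6}; Z2 = {n0, n1, n2, n3, n5, n6, n7}; fixed.
Sat(E[b U A[(r ∧ b) U r]]) = {n0, n1, n2, n3, n5, n6, n7}
n4 ∉ Sat(E[b U A[(r ∧ b) U r]]) = {n0, n1, n2, n3, n5, n6, n7}, so the formula does not hold at n4.

No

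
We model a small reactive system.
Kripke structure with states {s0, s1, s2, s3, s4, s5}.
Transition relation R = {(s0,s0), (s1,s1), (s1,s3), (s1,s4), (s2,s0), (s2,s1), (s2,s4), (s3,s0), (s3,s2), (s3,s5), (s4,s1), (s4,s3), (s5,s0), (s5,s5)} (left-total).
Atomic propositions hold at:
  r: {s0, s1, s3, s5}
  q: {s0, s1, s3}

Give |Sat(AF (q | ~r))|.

5

Sat(~r) = {s2, s4}
Sat(q | ~r) = {s0, s1, s2, s3, s4}
AF (q | ~r): least fixpoint, start Z0 = {s0, s1, s2, s3, s4}, add states with every successor in Z. Already a fixed point.
Sat(AF (q | ~r)) = {s0, s1, s2, s3, s4}
|Sat(AF (q | ~r))| = |{s0, s1, s2, s3, s4}| = 5.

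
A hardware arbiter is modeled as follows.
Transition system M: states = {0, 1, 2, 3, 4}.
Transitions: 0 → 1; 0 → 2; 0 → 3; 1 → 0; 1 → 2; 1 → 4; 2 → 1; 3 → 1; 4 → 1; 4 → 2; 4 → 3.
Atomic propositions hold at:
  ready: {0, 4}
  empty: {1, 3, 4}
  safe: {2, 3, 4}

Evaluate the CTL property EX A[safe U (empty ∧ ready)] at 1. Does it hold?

Yes

Sat(empty ∧ ready) = {4}
A[safe U (empty ∧ ready)]: least fixpoint, start Z0 = Sat((empty ∧ ready)) = {4}, add states in Sat(safe) with every successor in Z. Already a fixed point.
Sat(A[safe U (empty ∧ ready)]) = {4}
Sat(EX A[safe U (empty ∧ ready)]) = {s : some successor in {4}} = {1}
1 ∈ Sat(EX A[safe U (empty ∧ ready)]) = {1}, so the formula holds at 1.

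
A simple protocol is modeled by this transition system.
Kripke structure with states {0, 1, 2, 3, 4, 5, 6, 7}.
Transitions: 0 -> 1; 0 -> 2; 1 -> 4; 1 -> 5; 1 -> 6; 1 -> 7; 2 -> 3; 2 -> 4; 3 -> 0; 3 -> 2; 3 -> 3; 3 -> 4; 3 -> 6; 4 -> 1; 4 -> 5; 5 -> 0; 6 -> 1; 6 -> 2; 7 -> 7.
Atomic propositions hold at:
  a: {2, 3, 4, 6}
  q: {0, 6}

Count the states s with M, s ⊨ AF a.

4

AF a: least fixpoint, start Z0 = {2, 3, 4, 6}, add states with every successor in Z. Already a fixed point.
Sat(AF a) = {2, 3, 4, 6}
|Sat(AF a)| = |{2, 3, 4, 6}| = 4.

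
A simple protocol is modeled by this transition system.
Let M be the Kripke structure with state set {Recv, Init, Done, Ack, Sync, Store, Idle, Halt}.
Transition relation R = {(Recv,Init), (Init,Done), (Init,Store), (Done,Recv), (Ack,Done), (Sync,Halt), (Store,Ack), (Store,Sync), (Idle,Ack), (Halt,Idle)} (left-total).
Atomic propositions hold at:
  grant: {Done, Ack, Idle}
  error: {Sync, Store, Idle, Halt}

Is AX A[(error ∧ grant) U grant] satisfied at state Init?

No

Sat(error ∧ grant) = {Idle}
A[(error ∧ grant) U grant]: least fixpoint, start Z0 = Sat(grant) = {Done, Ack, Idle}, add states in Sat(error ∧ grant) with every successor in Z. Already a fixed point.
Sat(A[(error ∧ grant) U grant]) = {Done, Ack, Idle}
Sat(AX A[(error ∧ grant) U grant]) = {s : every successor in {Done, Ack, Idle}} = {Ack, Idle, Halt}
Init ∉ Sat(AX A[(error ∧ grant) U grant]) = {Ack, Idle, Halt}, so the formula does not hold at Init.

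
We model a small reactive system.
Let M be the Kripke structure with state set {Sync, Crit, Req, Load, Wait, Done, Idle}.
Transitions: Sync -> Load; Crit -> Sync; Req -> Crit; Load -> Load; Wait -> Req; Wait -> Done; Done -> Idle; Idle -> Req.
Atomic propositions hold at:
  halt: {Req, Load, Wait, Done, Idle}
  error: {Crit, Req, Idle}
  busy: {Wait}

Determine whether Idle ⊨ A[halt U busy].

A[halt U busy]: least fixpoint, start Z0 = Sat(busy) = {Wait}, add states in Sat(halt) with every successor in Z. Already a fixed point.
Sat(A[halt U busy]) = {Wait}
Idle ∉ Sat(A[halt U busy]) = {Wait}, so the formula does not hold at Idle.

No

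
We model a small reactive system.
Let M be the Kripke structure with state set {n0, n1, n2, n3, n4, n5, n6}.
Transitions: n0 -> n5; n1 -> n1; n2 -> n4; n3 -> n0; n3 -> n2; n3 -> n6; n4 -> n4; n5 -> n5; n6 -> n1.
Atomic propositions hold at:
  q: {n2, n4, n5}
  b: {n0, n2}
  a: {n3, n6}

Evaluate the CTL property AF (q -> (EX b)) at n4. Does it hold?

Sat(EX b) = {s : some successor in {n0, n2}} = {n3}
Sat(q -> (EX b)) = {n0, n1, n3, n6}
AF (q -> (EX b)): least fixpoint, start Z0 = {n0, n1, n3, n6}, add states with every successor in Z. Already a fixed point.
Sat(AF (q -> (EX b))) = {n0, n1, n3, n6}
n4 ∉ Sat(AF (q -> (EX b))) = {n0, n1, n3, n6}, so the formula does not hold at n4.

No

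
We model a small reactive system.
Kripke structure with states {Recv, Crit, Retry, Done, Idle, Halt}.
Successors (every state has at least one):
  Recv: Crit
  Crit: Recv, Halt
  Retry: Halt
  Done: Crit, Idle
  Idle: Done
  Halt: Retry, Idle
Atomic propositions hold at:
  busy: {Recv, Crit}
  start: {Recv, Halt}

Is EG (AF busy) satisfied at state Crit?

AF busy: least fixpoint, start Z0 = {Recv, Crit}, add states with every successor in Z. Already a fixed point.
Sat(AF busy) = {Recv, Crit}
EG (AF busy): greatest fixpoint, start Z0 = {Recv, Crit}, keep only states in Sat with some successor in Z. Already a fixed point.
Sat(EG (AF busy)) = {Recv, Crit}
Crit ∈ Sat(EG (AF busy)) = {Recv, Crit}, so the formula holds at Crit.

Yes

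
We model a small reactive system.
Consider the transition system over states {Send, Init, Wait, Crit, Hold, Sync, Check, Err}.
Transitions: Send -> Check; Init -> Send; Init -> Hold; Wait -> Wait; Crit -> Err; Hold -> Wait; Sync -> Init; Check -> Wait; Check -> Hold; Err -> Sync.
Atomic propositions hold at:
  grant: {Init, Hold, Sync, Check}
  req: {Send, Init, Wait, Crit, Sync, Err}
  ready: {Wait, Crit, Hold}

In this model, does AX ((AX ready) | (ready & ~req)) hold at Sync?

No

Sat(AX ready) = {s : every successor in {Wait, Crit, Hold}} = {Wait, Hold, Check}
Sat(~req) = {Hold, Check}
Sat(ready & ~req) = {Hold}
Sat((AX ready) | (ready & ~req)) = {Wait, Hold, Check}
Sat(AX ((AX ready) | (ready & ~req))) = {s : every successor in {Wait, Hold, Check}} = {Send, Wait, Hold, Check}
Sync ∉ Sat(AX ((AX ready) | (ready & ~req))) = {Send, Wait, Hold, Check}, so the formula does not hold at Sync.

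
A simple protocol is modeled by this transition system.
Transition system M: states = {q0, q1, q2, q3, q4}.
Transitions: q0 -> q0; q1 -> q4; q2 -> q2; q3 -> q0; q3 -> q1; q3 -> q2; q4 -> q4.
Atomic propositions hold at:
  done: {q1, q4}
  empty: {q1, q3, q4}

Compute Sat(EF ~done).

Sat(~done) = {q0, q2, q3}
EF ~done: least fixpoint, start Z0 = {q0, q2, q3}, add states with some successor in Z. Already a fixed point.
Sat(EF ~done) = {q0, q2, q3}

{q0, q2, q3}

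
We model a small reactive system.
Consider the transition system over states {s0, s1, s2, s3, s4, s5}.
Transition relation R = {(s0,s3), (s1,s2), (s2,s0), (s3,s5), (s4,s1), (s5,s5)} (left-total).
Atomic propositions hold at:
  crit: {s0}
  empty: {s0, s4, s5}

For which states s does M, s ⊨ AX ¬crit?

Sat(¬crit) = {s1, s2, s3, s4, s5}
Sat(AX ¬crit) = {s : every successor in {s1, s2, s3, s4, s5}} = {s0, s1, s3, s4, s5}

{s0, s1, s3, s4, s5}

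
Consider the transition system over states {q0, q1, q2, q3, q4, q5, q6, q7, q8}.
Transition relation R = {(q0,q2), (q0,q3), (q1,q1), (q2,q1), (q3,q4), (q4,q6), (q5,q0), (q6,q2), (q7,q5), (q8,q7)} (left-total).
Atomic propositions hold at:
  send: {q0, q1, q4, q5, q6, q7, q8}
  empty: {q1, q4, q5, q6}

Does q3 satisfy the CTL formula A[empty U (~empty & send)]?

Sat(~empty) = {q0, q2, q3, q7, q8}
Sat(~empty & send) = {q0, q7, q8}
A[empty U (~empty & send)]: least fixpoint, start Z0 = Sat((~empty & send)) = {q0, q7, q8}, add states in Sat(empty) with every successor in Z. Z1 = {q0, q5, q7, q8}; fixed.
Sat(A[empty U (~empty & send)]) = {q0, q5, q7, q8}
q3 ∉ Sat(A[empty U (~empty & send)]) = {q0, q5, q7, q8}, so the formula does not hold at q3.

No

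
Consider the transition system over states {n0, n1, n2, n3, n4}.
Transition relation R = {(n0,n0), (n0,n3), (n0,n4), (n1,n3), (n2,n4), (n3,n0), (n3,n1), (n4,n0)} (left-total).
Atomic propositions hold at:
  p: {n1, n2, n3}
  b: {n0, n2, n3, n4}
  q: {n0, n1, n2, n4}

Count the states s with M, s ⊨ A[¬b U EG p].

Sat(¬b) = {n1}
EG p: greatest fixpoint, start Z0 = {n1, n2, n3}, keep only states in Sat with some successor in Z. Z1 = {n1, n3}; fixed.
Sat(EG p) = {n1, n3}
A[¬b U EG p]: least fixpoint, start Z0 = Sat(EG p) = {n1, n3}, add states in Sat(¬b) with every successor in Z. Already a fixed point.
Sat(A[¬b U EG p]) = {n1, n3}
|Sat(A[¬b U EG p])| = |{n1, n3}| = 2.

2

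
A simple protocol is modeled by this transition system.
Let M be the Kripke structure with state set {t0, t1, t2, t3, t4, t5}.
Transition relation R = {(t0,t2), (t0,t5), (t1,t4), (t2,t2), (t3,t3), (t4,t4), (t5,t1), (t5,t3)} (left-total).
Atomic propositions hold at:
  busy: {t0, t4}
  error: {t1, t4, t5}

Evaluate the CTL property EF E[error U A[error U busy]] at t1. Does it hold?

A[error U busy]: least fixpoint, start Z0 = Sat(busy) = {t0, t4}, add states in Sat(error) with every successor in Z. Z1 = {t0, t1, t4}; fixed.
Sat(A[error U busy]) = {t0, t1, t4}
E[error U A[error U busy]]: least fixpoint, start Z0 = Sat(A[error U busy]) = {t0, t1, t4}, add states in Sat(error) with some successor in Z. Z1 = {t0, t1, t4, t5}; fixed.
Sat(E[error U A[error U busy]]) = {t0, t1, t4, t5}
EF E[error U A[error U busy]]: least fixpoint, start Z0 = {t0, t1, t4, t5}, add states with some successor in Z. Already a fixed point.
Sat(EF E[error U A[error U busy]]) = {t0, t1, t4, t5}
t1 ∈ Sat(EF E[error U A[error U busy]]) = {t0, t1, t4, t5}, so the formula holds at t1.

Yes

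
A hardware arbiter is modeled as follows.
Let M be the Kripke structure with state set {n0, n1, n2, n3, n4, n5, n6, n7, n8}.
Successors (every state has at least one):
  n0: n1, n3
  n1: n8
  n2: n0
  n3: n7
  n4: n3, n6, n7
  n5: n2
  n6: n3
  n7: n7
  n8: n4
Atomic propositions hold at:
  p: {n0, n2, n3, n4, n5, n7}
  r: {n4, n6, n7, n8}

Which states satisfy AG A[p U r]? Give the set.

A[p U r]: least fixpoint, start Z0 = Sat(r) = {n4, n6, n7, n8}, add states in Sat(p) with every successor in Z. Z1 = {n3, n4, n6, n7, n8}; fixed.
Sat(A[p U r]) = {n3, n4, n6, n7, n8}
AG A[p U r]: greatest fixpoint, start Z0 = {n3, n4, n6, n7, n8}, keep only states in Sat with every successor in Z. Already a fixed point.
Sat(AG A[p U r]) = {n3, n4, n6, n7, n8}

{n3, n4, n6, n7, n8}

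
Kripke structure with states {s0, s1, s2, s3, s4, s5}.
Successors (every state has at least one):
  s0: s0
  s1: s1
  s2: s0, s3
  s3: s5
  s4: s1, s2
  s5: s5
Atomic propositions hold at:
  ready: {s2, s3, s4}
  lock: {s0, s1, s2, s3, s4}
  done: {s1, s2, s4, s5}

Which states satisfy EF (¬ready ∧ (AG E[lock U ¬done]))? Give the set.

Sat(¬ready) = {s0, s1, s5}
Sat(¬done) = {s0, s3}
E[lock U ¬done]: least fixpoint, start Z0 = Sat(¬done) = {s0, s3}, add states in Sat(lock) with some successor in Z. Z1 = {s0, s2, s3}; Z2 = {s0, s2, s3, s4}; fixed.
Sat(E[lock U ¬done]) = {s0, s2, s3, s4}
AG E[lock U ¬done]: greatest fixpoint, start Z0 = {s0, s2, s3, s4}, keep only states in Sat with every successor in Z. Z1 = {s0, s2}; Z2 = {s0}; fixed.
Sat(AG E[lock U ¬done]) = {s0}
Sat(¬ready ∧ (AG E[lock U ¬done])) = {s0}
EF (¬ready ∧ (AG E[lock U ¬done])): least fixpoint, start Z0 = {s0}, add states with some successor in Z. Z1 = {s0, s2}; Z2 = {s0, s2, s4}; fixed.
Sat(EF (¬ready ∧ (AG E[lock U ¬done]))) = {s0, s2, s4}

{s0, s2, s4}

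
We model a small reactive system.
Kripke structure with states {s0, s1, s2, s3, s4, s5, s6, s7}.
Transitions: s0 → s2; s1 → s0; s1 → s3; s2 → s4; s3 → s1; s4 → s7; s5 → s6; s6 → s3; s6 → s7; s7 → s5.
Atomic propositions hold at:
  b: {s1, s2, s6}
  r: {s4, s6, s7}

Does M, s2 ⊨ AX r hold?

Sat(AX r) = {s : every successor in {s4, s6, s7}} = {s2, s4, s5}
s2 ∈ Sat(AX r) = {s2, s4, s5}, so the formula holds at s2.

Yes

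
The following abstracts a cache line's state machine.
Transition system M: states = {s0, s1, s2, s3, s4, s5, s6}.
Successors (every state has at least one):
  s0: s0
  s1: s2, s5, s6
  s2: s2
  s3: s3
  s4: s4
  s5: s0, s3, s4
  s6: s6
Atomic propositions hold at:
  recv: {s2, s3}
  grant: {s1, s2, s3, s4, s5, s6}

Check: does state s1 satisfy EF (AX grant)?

Yes

Sat(AX grant) = {s : every successor in {s1, s2, s3, s4, s5, s6}} = {s1, s2, s3, s4, s6}
EF (AX grant): least fixpoint, start Z0 = {s1, s2, s3, s4, s6}, add states with some successor in Z. Z1 = {s1, s2, s3, s4, s5, s6}; fixed.
Sat(EF (AX grant)) = {s1, s2, s3, s4, s5, s6}
s1 ∈ Sat(EF (AX grant)) = {s1, s2, s3, s4, s5, s6}, so the formula holds at s1.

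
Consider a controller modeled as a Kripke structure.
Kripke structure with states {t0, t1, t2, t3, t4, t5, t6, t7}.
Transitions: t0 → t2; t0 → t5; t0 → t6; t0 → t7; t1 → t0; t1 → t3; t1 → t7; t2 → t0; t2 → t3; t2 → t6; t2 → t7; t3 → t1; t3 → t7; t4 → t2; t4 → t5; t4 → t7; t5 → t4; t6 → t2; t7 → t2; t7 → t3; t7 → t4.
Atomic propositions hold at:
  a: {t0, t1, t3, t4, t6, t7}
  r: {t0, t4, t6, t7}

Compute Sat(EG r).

{t0, t4, t7}

EG r: greatest fixpoint, start Z0 = {t0, t4, t6, t7}, keep only states in Sat with some successor in Z. Z1 = {t0, t4, t7}; fixed.
Sat(EG r) = {t0, t4, t7}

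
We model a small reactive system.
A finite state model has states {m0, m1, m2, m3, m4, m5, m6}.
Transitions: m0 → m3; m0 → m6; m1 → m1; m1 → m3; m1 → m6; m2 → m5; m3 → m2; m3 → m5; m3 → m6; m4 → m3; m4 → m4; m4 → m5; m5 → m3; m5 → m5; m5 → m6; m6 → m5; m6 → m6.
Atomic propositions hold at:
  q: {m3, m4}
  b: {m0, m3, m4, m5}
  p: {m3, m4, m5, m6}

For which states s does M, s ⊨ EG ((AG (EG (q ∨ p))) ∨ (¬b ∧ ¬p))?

Sat(q ∨ p) = {m3, m4, m5, m6}
EG (q ∨ p): greatest fixpoint, start Z0 = {m3, m4, m5, m6}, keep only states in Sat with some successor in Z. Already a fixed point.
Sat(EG (q ∨ p)) = {m3, m4, m5, m6}
AG (EG (q ∨ p)): greatest fixpoint, start Z0 = {m3, m4, m5, m6}, keep only states in Sat with every successor in Z. Z1 = {m4, m5, m6}; Z2 = {m6}; Z3 = ∅; fixed.
Sat(AG (EG (q ∨ p))) = ∅
Sat(¬b) = {m1, m2, m6}
Sat(¬p) = {m0, m1, m2}
Sat(¬b ∧ ¬p) = {m1, m2}
Sat((AG (EG (q ∨ p))) ∨ (¬b ∧ ¬p)) = {m1, m2}
EG ((AG (EG (q ∨ p))) ∨ (¬b ∧ ¬p)): greatest fixpoint, start Z0 = {m1, m2}, keep only states in Sat with some successor in Z. Z1 = {m1}; fixed.
Sat(EG ((AG (EG (q ∨ p))) ∨ (¬b ∧ ¬p))) = {m1}

{m1}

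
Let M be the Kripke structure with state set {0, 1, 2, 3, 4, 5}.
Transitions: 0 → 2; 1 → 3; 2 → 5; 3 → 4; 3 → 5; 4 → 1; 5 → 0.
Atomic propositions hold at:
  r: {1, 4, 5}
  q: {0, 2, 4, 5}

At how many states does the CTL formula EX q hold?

4

Sat(EX q) = {s : some successor in {0, 2, 4, 5}} = {0, 2, 3, 5}
|Sat(EX q)| = |{0, 2, 3, 5}| = 4.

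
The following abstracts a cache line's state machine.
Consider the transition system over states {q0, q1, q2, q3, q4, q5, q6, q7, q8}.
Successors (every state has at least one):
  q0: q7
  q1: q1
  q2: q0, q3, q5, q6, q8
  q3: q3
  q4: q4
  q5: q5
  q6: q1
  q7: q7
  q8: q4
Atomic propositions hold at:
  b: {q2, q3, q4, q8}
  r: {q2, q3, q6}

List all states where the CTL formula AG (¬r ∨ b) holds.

Sat(¬r) = {q0, q1, q4, q5, q7, q8}
Sat(¬r ∨ b) = {q0, q1, q2, q3, q4, q5, q7, q8}
AG (¬r ∨ b): greatest fixpoint, start Z0 = {q0, q1, q2, q3, q4, q5, q7, q8}, keep only states in Sat with every successor in Z. Z1 = {q0, q1, q3, q4, q5, q7, q8}; fixed.
Sat(AG (¬r ∨ b)) = {q0, q1, q3, q4, q5, q7, q8}

{q0, q1, q3, q4, q5, q7, q8}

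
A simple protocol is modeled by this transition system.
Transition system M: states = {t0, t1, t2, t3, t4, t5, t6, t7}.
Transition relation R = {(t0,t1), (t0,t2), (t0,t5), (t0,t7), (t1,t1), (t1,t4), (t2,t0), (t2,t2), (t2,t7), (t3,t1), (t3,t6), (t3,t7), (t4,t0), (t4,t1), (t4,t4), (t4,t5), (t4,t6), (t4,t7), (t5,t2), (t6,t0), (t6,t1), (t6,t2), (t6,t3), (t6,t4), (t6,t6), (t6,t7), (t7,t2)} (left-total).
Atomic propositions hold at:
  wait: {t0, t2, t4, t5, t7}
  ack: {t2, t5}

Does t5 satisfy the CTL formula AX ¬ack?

No

Sat(¬ack) = {t0, t1, t3, t4, t6, t7}
Sat(AX ¬ack) = {s : every successor in {t0, t1, t3, t4, t6, t7}} = {t1, t3}
t5 ∉ Sat(AX ¬ack) = {t1, t3}, so the formula does not hold at t5.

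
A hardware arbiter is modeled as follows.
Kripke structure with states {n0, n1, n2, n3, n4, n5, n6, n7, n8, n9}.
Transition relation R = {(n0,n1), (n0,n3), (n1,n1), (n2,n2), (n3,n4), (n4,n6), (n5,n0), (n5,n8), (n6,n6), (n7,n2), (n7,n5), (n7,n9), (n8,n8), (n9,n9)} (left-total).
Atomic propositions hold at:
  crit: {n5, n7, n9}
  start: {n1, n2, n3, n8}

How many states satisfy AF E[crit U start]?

E[crit U start]: least fixpoint, start Z0 = Sat(start) = {n1, n2, n3, n8}, add states in Sat(crit) with some successor in Z. Z1 = {n1, n2, n3, n5, n7, n8}; fixed.
Sat(E[crit U start]) = {n1, n2, n3, n5, n7, n8}
AF E[crit U start]: least fixpoint, start Z0 = {n1, n2, n3, n5, n7, n8}, add states with every successor in Z. Z1 = {n0, n1, n2, n3, n5, n7, n8}; fixed.
Sat(AF E[crit U start]) = {n0, n1, n2, n3, n5, n7, n8}
|Sat(AF E[crit U start])| = |{n0, n1, n2, n3, n5, n7, n8}| = 7.

7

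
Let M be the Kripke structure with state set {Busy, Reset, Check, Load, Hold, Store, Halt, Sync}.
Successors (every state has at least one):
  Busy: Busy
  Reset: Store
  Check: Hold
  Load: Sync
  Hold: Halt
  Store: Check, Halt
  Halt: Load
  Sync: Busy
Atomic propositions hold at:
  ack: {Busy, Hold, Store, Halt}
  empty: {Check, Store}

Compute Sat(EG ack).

EG ack: greatest fixpoint, start Z0 = {Busy, Hold, Store, Halt}, keep only states in Sat with some successor in Z. Z1 = {Busy, Hold, Store}; Z2 = {Busy}; fixed.
Sat(EG ack) = {Busy}

{Busy}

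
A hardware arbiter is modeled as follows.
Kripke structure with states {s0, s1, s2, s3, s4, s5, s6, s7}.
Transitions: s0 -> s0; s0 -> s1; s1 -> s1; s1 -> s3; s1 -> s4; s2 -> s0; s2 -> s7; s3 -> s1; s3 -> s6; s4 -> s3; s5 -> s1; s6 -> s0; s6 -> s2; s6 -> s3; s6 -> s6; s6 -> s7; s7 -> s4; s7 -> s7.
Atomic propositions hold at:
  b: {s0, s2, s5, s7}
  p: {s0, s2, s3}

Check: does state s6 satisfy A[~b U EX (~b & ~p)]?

Sat(~b) = {s1, s3, s4, s6}
Sat(~p) = {s1, s4, s5, s6, s7}
Sat(~b & ~p) = {s1, s4, s6}
Sat(EX (~b & ~p)) = {s : some successor in {s1, s4, s6}} = {s0, s1, s3, s5, s6, s7}
A[~b U EX (~b & ~p)]: least fixpoint, start Z0 = Sat(EX (~b & ~p)) = {s0, s1, s3, s5, s6, s7}, add states in Sat(~b) with every successor in Z. Z1 = {s0, s1, s3, s4, s5, s6, s7}; fixed.
Sat(A[~b U EX (~b & ~p)]) = {s0, s1, s3, s4, s5, s6, s7}
s6 ∈ Sat(A[~b U EX (~b & ~p)]) = {s0, s1, s3, s4, s5, s6, s7}, so the formula holds at s6.

Yes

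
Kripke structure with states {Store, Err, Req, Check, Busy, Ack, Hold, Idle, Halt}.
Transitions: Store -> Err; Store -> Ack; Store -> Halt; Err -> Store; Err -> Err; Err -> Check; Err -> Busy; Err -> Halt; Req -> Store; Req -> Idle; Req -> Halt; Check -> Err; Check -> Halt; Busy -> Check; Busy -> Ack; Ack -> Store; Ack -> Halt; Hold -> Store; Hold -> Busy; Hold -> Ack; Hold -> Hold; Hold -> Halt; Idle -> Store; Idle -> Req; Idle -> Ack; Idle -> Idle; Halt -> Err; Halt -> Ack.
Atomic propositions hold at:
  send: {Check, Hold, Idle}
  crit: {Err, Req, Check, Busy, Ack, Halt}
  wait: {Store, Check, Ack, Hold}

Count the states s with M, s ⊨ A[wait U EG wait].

3

EG wait: greatest fixpoint, start Z0 = {Store, Check, Ack, Hold}, keep only states in Sat with some successor in Z. Z1 = {Store, Ack, Hold}; fixed.
Sat(EG wait) = {Store, Ack, Hold}
A[wait U EG wait]: least fixpoint, start Z0 = Sat(EG wait) = {Store, Ack, Hold}, add states in Sat(wait) with every successor in Z. Already a fixed point.
Sat(A[wait U EG wait]) = {Store, Ack, Hold}
|Sat(A[wait U EG wait])| = |{Store, Ack, Hold}| = 3.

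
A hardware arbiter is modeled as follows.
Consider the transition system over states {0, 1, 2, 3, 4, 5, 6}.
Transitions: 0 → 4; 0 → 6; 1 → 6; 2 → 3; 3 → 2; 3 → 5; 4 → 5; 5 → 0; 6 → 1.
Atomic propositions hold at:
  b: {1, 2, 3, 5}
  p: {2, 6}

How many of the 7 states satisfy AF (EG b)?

2

EG b: greatest fixpoint, start Z0 = {1, 2, 3, 5}, keep only states in Sat with some successor in Z. Z1 = {2, 3}; fixed.
Sat(EG b) = {2, 3}
AF (EG b): least fixpoint, start Z0 = {2, 3}, add states with every successor in Z. Already a fixed point.
Sat(AF (EG b)) = {2, 3}
|Sat(AF (EG b))| = |{2, 3}| = 2.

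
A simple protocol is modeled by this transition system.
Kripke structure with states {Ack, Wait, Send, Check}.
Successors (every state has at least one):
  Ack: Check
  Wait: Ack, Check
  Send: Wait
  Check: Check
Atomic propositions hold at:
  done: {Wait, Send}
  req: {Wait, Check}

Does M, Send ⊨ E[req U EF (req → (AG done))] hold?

AG done: greatest fixpoint, start Z0 = {Wait, Send}, keep only states in Sat with every successor in Z. Z1 = {Send}; Z2 = ∅; fixed.
Sat(AG done) = ∅
Sat(req → (AG done)) = {Ack, Send}
EF (req → (AG done)): least fixpoint, start Z0 = {Ack, Send}, add states with some successor in Z. Z1 = {Ack, Wait, Send}; fixed.
Sat(EF (req → (AG done))) = {Ack, Wait, Send}
E[req U EF (req → (AG done))]: least fixpoint, start Z0 = Sat(EF (req → (AG done))) = {Ack, Wait, Send}, add states in Sat(req) with some successor in Z. Already a fixed point.
Sat(E[req U EF (req → (AG done))]) = {Ack, Wait, Send}
Send ∈ Sat(E[req U EF (req → (AG done))]) = {Ack, Wait, Send}, so the formula holds at Send.

Yes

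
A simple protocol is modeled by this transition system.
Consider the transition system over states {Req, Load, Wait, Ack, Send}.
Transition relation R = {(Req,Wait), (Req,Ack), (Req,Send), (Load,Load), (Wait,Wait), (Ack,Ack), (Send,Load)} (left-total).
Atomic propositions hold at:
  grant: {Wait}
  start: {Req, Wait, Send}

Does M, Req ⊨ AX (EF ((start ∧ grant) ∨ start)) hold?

No

Sat(start ∧ grant) = {Wait}
Sat((start ∧ grant) ∨ start) = {Req, Wait, Send}
EF ((start ∧ grant) ∨ start): least fixpoint, start Z0 = {Req, Wait, Send}, add states with some successor in Z. Already a fixed point.
Sat(EF ((start ∧ grant) ∨ start)) = {Req, Wait, Send}
Sat(AX (EF ((start ∧ grant) ∨ start))) = {s : every successor in {Req, Wait, Send}} = {Wait}
Req ∉ Sat(AX (EF ((start ∧ grant) ∨ start))) = {Wait}, so the formula does not hold at Req.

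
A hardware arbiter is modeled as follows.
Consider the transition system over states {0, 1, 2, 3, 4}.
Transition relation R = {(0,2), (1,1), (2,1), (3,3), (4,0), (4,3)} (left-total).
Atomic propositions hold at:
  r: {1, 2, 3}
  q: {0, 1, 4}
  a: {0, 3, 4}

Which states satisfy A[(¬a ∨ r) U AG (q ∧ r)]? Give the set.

{1, 2}

Sat(¬a) = {1, 2}
Sat(¬a ∨ r) = {1, 2, 3}
Sat(q ∧ r) = {1}
AG (q ∧ r): greatest fixpoint, start Z0 = {1}, keep only states in Sat with every successor in Z. Already a fixed point.
Sat(AG (q ∧ r)) = {1}
A[(¬a ∨ r) U AG (q ∧ r)]: least fixpoint, start Z0 = Sat(AG (q ∧ r)) = {1}, add states in Sat(¬a ∨ r) with every successor in Z. Z1 = {1, 2}; fixed.
Sat(A[(¬a ∨ r) U AG (q ∧ r)]) = {1, 2}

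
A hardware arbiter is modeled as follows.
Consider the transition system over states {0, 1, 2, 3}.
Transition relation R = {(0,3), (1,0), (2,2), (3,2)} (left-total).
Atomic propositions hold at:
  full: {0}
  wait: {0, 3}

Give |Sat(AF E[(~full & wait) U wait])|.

3

Sat(~full) = {1, 2, 3}
Sat(~full & wait) = {3}
E[(~full & wait) U wait]: least fixpoint, start Z0 = Sat(wait) = {0, 3}, add states in Sat(~full & wait) with some successor in Z. Already a fixed point.
Sat(E[(~full & wait) U wait]) = {0, 3}
AF E[(~full & wait) U wait]: least fixpoint, start Z0 = {0, 3}, add states with every successor in Z. Z1 = {0, 1, 3}; fixed.
Sat(AF E[(~full & wait) U wait]) = {0, 1, 3}
|Sat(AF E[(~full & wait) U wait])| = |{0, 1, 3}| = 3.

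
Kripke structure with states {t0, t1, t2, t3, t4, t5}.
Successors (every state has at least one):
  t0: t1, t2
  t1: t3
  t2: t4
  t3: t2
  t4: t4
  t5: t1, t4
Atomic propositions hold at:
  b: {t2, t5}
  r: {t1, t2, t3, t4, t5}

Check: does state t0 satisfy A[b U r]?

No

A[b U r]: least fixpoint, start Z0 = Sat(r) = {t1, t2, t3, t4, t5}, add states in Sat(b) with every successor in Z. Already a fixed point.
Sat(A[b U r]) = {t1, t2, t3, t4, t5}
t0 ∉ Sat(A[b U r]) = {t1, t2, t3, t4, t5}, so the formula does not hold at t0.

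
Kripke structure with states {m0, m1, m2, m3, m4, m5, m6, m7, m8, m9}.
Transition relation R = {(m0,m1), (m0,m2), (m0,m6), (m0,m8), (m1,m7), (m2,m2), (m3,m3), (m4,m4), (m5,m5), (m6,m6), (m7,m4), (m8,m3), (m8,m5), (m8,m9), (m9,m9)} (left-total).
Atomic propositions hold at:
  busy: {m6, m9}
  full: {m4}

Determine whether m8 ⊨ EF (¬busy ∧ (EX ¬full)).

Sat(¬busy) = {m0, m1, m2, m3, m4, m5, m7, m8}
Sat(¬full) = {m0, m1, m2, m3, m5, m6, m7, m8, m9}
Sat(EX ¬full) = {s : some successor in {m0, m1, m2, m3, m5, m6, m7, m8, m9}} = {m0, m1, m2, m3, m5, m6, m8, m9}
Sat(¬busy ∧ (EX ¬full)) = {m0, m1, m2, m3, m5, m8}
EF (¬busy ∧ (EX ¬full)): least fixpoint, start Z0 = {m0, m1, m2, m3, m5, m8}, add states with some successor in Z. Already a fixed point.
Sat(EF (¬busy ∧ (EX ¬full))) = {m0, m1, m2, m3, m5, m8}
m8 ∈ Sat(EF (¬busy ∧ (EX ¬full))) = {m0, m1, m2, m3, m5, m8}, so the formula holds at m8.

Yes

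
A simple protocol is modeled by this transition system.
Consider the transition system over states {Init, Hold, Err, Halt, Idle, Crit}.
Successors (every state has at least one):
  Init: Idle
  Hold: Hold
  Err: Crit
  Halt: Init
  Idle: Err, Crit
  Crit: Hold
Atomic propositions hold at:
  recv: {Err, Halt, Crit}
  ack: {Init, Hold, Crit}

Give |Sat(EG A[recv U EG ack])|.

3

EG ack: greatest fixpoint, start Z0 = {Init, Hold, Crit}, keep only states in Sat with some successor in Z. Z1 = {Hold, Crit}; fixed.
Sat(EG ack) = {Hold, Crit}
A[recv U EG ack]: least fixpoint, start Z0 = Sat(EG ack) = {Hold, Crit}, add states in Sat(recv) with every successor in Z. Z1 = {Hold, Err, Crit}; fixed.
Sat(A[recv U EG ack]) = {Hold, Err, Crit}
EG A[recv U EG ack]: greatest fixpoint, start Z0 = {Hold, Err, Crit}, keep only states in Sat with some successor in Z. Already a fixed point.
Sat(EG A[recv U EG ack]) = {Hold, Err, Crit}
|Sat(EG A[recv U EG ack])| = |{Hold, Err, Crit}| = 3.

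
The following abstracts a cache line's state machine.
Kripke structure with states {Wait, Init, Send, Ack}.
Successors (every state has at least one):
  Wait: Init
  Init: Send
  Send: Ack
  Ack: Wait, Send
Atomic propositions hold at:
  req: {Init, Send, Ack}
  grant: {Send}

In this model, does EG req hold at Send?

EG req: greatest fixpoint, start Z0 = {Init, Send, Ack}, keep only states in Sat with some successor in Z. Already a fixed point.
Sat(EG req) = {Init, Send, Ack}
Send ∈ Sat(EG req) = {Init, Send, Ack}, so the formula holds at Send.

Yes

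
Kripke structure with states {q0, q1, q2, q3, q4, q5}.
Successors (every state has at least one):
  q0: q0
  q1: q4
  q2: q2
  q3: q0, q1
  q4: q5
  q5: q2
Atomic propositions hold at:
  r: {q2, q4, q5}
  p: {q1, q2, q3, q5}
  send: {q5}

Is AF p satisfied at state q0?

AF p: least fixpoint, start Z0 = {q1, q2, q3, q5}, add states with every successor in Z. Z1 = {q1, q2, q3, q4, q5}; fixed.
Sat(AF p) = {q1, q2, q3, q4, q5}
q0 ∉ Sat(AF p) = {q1, q2, q3, q4, q5}, so the formula does not hold at q0.

No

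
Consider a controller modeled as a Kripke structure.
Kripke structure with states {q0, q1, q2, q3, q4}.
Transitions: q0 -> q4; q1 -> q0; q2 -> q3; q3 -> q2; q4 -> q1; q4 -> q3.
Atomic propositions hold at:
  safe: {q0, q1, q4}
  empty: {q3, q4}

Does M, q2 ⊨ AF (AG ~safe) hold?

Sat(~safe) = {q2, q3}
AG ~safe: greatest fixpoint, start Z0 = {q2, q3}, keep only states in Sat with every successor in Z. Already a fixed point.
Sat(AG ~safe) = {q2, q3}
AF (AG ~safe): least fixpoint, start Z0 = {q2, q3}, add states with every successor in Z. Already a fixed point.
Sat(AF (AG ~safe)) = {q2, q3}
q2 ∈ Sat(AF (AG ~safe)) = {q2, q3}, so the formula holds at q2.

Yes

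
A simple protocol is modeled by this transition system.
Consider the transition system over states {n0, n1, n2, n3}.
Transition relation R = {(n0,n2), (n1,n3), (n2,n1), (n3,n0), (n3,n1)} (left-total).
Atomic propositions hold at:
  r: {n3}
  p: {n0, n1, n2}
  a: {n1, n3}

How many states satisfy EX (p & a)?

2

Sat(p & a) = {n1}
Sat(EX (p & a)) = {s : some successor in {n1}} = {n2, n3}
|Sat(EX (p & a))| = |{n2, n3}| = 2.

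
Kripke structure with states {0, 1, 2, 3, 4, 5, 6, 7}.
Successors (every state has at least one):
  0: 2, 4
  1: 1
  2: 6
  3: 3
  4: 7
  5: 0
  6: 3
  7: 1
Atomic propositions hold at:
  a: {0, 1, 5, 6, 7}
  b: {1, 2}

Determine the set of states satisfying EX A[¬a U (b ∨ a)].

Sat(¬a) = {2, 3, 4}
Sat(b ∨ a) = {0, 1, 2, 5, 6, 7}
A[¬a U (b ∨ a)]: least fixpoint, start Z0 = Sat((b ∨ a)) = {0, 1, 2, 5, 6, 7}, add states in Sat(¬a) with every successor in Z. Z1 = {0, 1, 2, 4, 5, 6, 7}; fixed.
Sat(A[¬a U (b ∨ a)]) = {0, 1, 2, 4, 5, 6, 7}
Sat(EX A[¬a U (b ∨ a)]) = {s : some successor in {0, 1, 2, 4, 5, 6, 7}} = {0, 1, 2, 4, 5, 7}

{0, 1, 2, 4, 5, 7}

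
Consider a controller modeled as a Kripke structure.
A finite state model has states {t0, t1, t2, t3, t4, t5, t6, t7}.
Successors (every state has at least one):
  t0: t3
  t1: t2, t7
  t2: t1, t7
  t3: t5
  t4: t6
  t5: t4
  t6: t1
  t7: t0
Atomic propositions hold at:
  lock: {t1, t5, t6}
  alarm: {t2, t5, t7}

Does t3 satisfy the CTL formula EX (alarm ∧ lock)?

Yes

Sat(alarm ∧ lock) = {t5}
Sat(EX (alarm ∧ lock)) = {s : some successor in {t5}} = {t3}
t3 ∈ Sat(EX (alarm ∧ lock)) = {t3}, so the formula holds at t3.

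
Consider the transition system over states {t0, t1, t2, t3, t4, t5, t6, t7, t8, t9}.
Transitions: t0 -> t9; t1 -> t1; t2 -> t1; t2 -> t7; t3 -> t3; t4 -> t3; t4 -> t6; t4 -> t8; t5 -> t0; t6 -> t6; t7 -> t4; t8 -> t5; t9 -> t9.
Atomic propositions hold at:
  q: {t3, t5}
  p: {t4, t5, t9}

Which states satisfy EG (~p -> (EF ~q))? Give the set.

Sat(~p) = {t0, t1, t2, t3, t6, t7, t8}
Sat(~q) = {t0, t1, t2, t4, t6, t7, t8, t9}
EF ~q: least fixpoint, start Z0 = {t0, t1, t2, t4, t6, t7, t8, t9}, add states with some successor in Z. Z1 = {t0, t1, t2, t4, t5, t6, t7, t8, t9}; fixed.
Sat(EF ~q) = {t0, t1, t2, t4, t5, t6, t7, t8, t9}
Sat(~p -> (EF ~q)) = {t0, t1, t2, t4, t5, t6, t7, t8, t9}
EG (~p -> (EF ~q)): greatest fixpoint, start Z0 = {t0, t1, t2, t4, t5, t6, t7, t8, t9}, keep only states in Sat with some successor in Z. Already a fixed point.
Sat(EG (~p -> (EF ~q))) = {t0, t1, t2, t4, t5, t6, t7, t8, t9}

{t0, t1, t2, t4, t5, t6, t7, t8, t9}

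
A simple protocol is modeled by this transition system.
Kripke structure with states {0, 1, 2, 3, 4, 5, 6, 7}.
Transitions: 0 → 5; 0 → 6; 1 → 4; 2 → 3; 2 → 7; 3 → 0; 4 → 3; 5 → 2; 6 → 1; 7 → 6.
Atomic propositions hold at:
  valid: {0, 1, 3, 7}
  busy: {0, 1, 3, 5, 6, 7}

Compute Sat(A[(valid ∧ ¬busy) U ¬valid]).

Sat(¬busy) = {2, 4}
Sat(valid ∧ ¬busy) = ∅
Sat(¬valid) = {2, 4, 5, 6}
A[(valid ∧ ¬busy) U ¬valid]: least fixpoint, start Z0 = Sat(¬valid) = {2, 4, 5, 6}, add states in Sat(valid ∧ ¬busy) with every successor in Z. Already a fixed point.
Sat(A[(valid ∧ ¬busy) U ¬valid]) = {2, 4, 5, 6}

{2, 4, 5, 6}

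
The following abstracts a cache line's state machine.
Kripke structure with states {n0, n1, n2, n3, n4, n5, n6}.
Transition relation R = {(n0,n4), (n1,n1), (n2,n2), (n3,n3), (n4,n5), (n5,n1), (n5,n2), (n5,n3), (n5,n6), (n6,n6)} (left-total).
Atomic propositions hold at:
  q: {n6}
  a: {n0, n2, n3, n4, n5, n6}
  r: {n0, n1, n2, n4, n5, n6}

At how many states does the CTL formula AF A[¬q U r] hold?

Sat(¬q) = {n0, n1, n2, n3, n4, n5}
A[¬q U r]: least fixpoint, start Z0 = Sat(r) = {n0, n1, n2, n4, n5, n6}, add states in Sat(¬q) with every successor in Z. Already a fixed point.
Sat(A[¬q U r]) = {n0, n1, n2, n4, n5, n6}
AF A[¬q U r]: least fixpoint, start Z0 = {n0, n1, n2, n4, n5, n6}, add states with every successor in Z. Already a fixed point.
Sat(AF A[¬q U r]) = {n0, n1, n2, n4, n5, n6}
|Sat(AF A[¬q U r])| = |{n0, n1, n2, n4, n5, n6}| = 6.

6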